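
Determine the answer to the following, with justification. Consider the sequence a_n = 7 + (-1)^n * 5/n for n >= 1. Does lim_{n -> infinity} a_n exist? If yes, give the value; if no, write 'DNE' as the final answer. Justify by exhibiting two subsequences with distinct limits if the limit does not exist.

Examine the behaviour of a_n along subsequences.
Even-n subsequence a_{2k} = 7 + 5/(2k) -> 7. Odd-n subsequence a_{2k+1} = 7 - 5/(2k+1) -> 7. Both tend to 7, which suggests the limit is 7; verify directly.
|a_n - 7| = |(-1)^n * 5/n| = 5/n for every n >= 1.
Given epsilon > 0, choose a positive integer N > 5/epsilon. Then for all n >= N, |a_n - 7| = 5/n <= 5/N < epsilon.
So by the definition of the limit, lim a_n exists and equals 7.

7


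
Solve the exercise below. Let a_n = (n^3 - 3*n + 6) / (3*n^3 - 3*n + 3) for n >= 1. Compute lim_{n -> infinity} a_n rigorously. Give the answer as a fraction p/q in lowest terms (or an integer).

Divide numerator and denominator by n^3, the highest power:
numerator / n^3 = 1 - 3/n^2 + 6/n^3
denominator / n^3 = 3 - 3/n^2 + 3/n^3
As n -> infinity, all terms of the form c/n^k (k >= 1) tend to 0.
So numerator / n^3 -> 1 and denominator / n^3 -> 3.
Therefore lim a_n = 1/3.

1/3


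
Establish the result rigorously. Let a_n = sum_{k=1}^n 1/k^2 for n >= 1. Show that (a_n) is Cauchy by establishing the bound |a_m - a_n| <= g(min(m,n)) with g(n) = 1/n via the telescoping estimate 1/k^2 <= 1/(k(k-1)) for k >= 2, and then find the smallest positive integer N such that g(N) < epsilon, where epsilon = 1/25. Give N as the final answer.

For m > n >= 1: |a_m - a_n| = sum_{k=n+1}^m 1/k^2.
Use 1/k^2 <= 1/(k(k-1)) = 1/(k-1) - 1/k for k >= 2:
sum_{k=n+1}^m 1/k^2 <= sum_{k=n+1}^m (1/(k-1) - 1/k) = 1/n - 1/m <= 1/n.
By symmetry the same bound holds with n,m swapped, so |a_m - a_n| <= 1/min(m,n) = g(min(m,n)). Since g(n) -> 0, (a_n) is Cauchy.
Now solve g(N) < 1/25: 1/N < 1/25 <=> N > 1/(1/25) = 25.
The smallest integer strictly greater than 25 is N = 26.
Check: g(26) = 1/26 < 1/25; g(25) = 1/25 >= 1/25. So N = 26.

26


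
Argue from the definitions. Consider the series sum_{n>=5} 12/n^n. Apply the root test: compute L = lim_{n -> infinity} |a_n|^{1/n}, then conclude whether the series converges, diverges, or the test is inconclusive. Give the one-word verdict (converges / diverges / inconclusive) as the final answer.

Let a_n denote the general term. Form |a_n|^(1/n) and simplify:
|a_n|^(1/n) = 12^(1/n)/n
Take the limit as n -> infinity: L = 0.
Since L = 0 < 1, the root test implies convergence.

converges


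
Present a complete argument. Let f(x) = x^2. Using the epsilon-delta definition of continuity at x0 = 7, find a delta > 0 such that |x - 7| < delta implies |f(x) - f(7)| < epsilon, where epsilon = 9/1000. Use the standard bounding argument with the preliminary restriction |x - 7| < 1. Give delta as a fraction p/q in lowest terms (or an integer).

Factor: |x^2 - (7)^2| = |x - 7| * |x + 7|.
Impose |x - 7| < 1 first. Then |x + 7| = |(x - 7) + 2*(7)| <= |x - 7| + 2*|7| < 1 + 14 = 15.
So |x^2 - (7)^2| < delta * 15.
We need delta * 15 <= 9/1000, i.e. delta <= 9/1000/15 = 3/5000.
Since 3/5000 < 1, this is tighter than 1; take delta = 3/5000.
So delta = 3/5000 works.

3/5000


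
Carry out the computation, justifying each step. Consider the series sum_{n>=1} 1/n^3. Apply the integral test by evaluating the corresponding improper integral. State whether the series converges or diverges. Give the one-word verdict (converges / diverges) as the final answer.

Let f(x) = x^(-3). Then f is positive, continuous, and decreasing on [1, infinity), so the integral test applies.
Compute the improper integral int_{1}^infinity f(x) dx:
  antiderivative F(x) = -1/(2*x^2).
  As x -> infinity, F(x) -> 0 (since p = 3 > 1).
  So int = F(infinity) - F(1) = 0 - (-1/2) = 1/2.
  Finite, so by the integral test, the series converges.

converges


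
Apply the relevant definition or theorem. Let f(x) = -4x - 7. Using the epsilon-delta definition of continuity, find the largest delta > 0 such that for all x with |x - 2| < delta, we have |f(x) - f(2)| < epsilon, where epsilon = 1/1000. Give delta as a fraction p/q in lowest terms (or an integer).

We compute f(2) = -4*(2) - 7 = -15.
|f(x) - f(2)| = |-4x - 7 - (-15)| = |-4(x - 2)| = 4|x - 2|.
We need 4|x - 2| < 1/1000, i.e. |x - 2| < 1/1000 / 4 = 1/4000.
So any delta <= 1/4000 works. Conversely, if delta > 1/4000, then x = 2 + 1/4000 satisfies |x - 2| = 1/4000 < delta but |f(x) - f(2)| = 4 * 1/4000 = 1/1000, which is not < 1/1000; so no larger delta works.
Hence the largest such delta is 1/4000.

1/4000


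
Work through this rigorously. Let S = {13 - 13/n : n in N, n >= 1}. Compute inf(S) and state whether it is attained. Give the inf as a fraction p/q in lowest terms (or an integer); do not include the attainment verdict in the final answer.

Analysis:
- Values: 0, 13/2, 26/3, 39/4, ... strictly increasing.
- Minimum is 0 (n=1); inf = 0 (attained).
- 13 - 13/n -> 13 from below; sup = 13, not attained.
Conclusion: inf(S) = 0, attained in S.

0


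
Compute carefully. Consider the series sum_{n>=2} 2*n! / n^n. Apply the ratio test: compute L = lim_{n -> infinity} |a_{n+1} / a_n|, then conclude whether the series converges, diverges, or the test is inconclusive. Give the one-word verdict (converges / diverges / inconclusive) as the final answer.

Let a_n denote the general term. Form the ratio a_{n+1}/a_n and simplify:
a_{n+1}/a_n = (n/(n + 1))^n
Take the limit as n -> infinity: L = exp(-1).
Since L = exp(-1) < 1, the ratio test implies the series converges.

converges


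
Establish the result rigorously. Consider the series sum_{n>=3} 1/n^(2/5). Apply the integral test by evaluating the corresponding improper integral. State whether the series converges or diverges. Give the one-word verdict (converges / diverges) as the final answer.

Let f(x) = x^(-2/5). Then f is positive, continuous, and decreasing on [3, infinity), so the integral test applies.
Compute the improper integral int_{3}^infinity f(x) dx:
  antiderivative F(x) = 5*x^(3/5)/3.
  As x -> infinity, F(x) -> infinity (since p = 2/5 < 1).
  So the integral diverges. By the integral test, the series diverges.

diverges


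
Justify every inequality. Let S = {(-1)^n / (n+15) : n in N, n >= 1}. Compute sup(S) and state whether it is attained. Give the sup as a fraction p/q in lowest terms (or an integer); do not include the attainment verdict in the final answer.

Analysis:
- Values: -1/16, 1/17, -1/18, 1/19, -1/20, ...
- Positive terms (even n): 1/(2+15), 1/(4+15), ... decreasing -> max = 1/17 (n=2).
- Negative terms (odd n): -1/(1+15), -1/(3+15), ... increasing -> min = -1/16 (n=1).
- So sup = 1/17 (attained at n=2); inf = -1/16 (attained at n=1).
Conclusion: sup(S) = 1/17, attained in S.

1/17


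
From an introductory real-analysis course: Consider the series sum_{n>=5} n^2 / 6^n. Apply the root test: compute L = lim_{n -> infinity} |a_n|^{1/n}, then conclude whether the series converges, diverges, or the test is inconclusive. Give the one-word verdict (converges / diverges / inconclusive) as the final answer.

Let a_n denote the general term. Form |a_n|^(1/n) and simplify:
|a_n|^(1/n) = n^(2/n)/6
Take the limit as n -> infinity: L = 1/6.
Since L = 1/6 < 1, the root test implies convergence.

converges


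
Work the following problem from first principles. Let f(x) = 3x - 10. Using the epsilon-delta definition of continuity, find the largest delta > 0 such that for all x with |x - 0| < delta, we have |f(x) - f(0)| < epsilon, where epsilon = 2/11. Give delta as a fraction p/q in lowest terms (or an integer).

We compute f(0) = 3*(0) - 10 = -10.
|f(x) - f(0)| = |3x - 10 - (-10)| = |3(x - 0)| = 3|x - 0|.
We need 3|x - 0| < 2/11, i.e. |x - 0| < 2/11 / 3 = 2/33.
So any delta <= 2/33 works. Conversely, if delta > 2/33, then x = 0 + 2/33 satisfies |x - 0| = 2/33 < delta but |f(x) - f(0)| = 3 * 2/33 = 2/11, which is not < 2/11; so no larger delta works.
Hence the largest such delta is 2/33.

2/33


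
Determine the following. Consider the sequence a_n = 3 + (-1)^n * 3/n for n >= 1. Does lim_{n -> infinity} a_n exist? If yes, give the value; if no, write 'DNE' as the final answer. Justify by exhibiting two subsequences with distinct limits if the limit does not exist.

Examine the behaviour of a_n along subsequences.
Even-n subsequence a_{2k} = 3 + 3/(2k) -> 3. Odd-n subsequence a_{2k+1} = 3 - 3/(2k+1) -> 3. Both tend to 3, which suggests the limit is 3; verify directly.
|a_n - 3| = |(-1)^n * 3/n| = 3/n for every n >= 1.
Given epsilon > 0, choose a positive integer N > 3/epsilon. Then for all n >= N, |a_n - 3| = 3/n <= 3/N < epsilon.
So by the definition of the limit, lim a_n exists and equals 3.

3


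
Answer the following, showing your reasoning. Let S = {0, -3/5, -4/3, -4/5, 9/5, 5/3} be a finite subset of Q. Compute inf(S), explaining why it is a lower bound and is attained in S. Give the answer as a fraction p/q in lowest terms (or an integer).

S is finite, so inf(S) = min(S).
Sorted increasing:
-4/3, -4/5, -3/5, 0, 5/3, 9/5
The extremum is -4/3.
For every x in S, x >= -4/3. And -4/3 is in S, so it is attained.
Therefore inf(S) = -4/3.

-4/3


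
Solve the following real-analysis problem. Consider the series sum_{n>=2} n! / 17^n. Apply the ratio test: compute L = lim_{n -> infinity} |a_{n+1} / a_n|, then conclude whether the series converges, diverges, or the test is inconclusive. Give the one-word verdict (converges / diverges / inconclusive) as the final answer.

Let a_n denote the general term. Form the ratio a_{n+1}/a_n and simplify:
a_{n+1}/a_n = n/17 + 1/17
Take the limit as n -> infinity: L = infinity.
Since L = infinity > 1 (or L = infinity), the ratio test implies the series diverges.

diverges


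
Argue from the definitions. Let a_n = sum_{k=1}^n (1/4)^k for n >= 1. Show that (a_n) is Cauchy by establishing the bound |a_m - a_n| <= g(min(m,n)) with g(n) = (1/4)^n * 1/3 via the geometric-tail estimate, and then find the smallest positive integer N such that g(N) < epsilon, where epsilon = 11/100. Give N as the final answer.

For m > n >= 1: |a_m - a_n| = sum_{k=n+1}^m (1/4)^k < sum_{k=n+1}^infinity (1/4)^k = (1/4)^(n+1) / (1 - 1/4) = (1/4)^n * (1/4) * (4/3) = (1/4)^n * 1/3.
So g(n) = (1/4)^n / 3. Since g(n) -> 0, (a_n) is Cauchy.
Now solve g(N) < 11/100: (1/4)^N / 3 < 11/100 <=> 4^N > 1 / (3 * 11/100) = 100/33.
Check powers of 4: 4^0 = 1 <= 100/33, 4^1 = 4 > 100/33.
So the smallest such N is 1. Check: g(1) = 1/(3 * 4) = 1/12 < 11/100.

1


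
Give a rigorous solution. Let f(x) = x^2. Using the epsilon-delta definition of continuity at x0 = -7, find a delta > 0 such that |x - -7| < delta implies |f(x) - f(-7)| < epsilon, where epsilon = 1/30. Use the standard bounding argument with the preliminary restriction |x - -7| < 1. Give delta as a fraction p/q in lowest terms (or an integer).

Factor: |x^2 - (-7)^2| = |x - -7| * |x + -7|.
Impose |x - -7| < 1 first. Then |x + -7| = |(x - -7) + 2*(-7)| <= |x - -7| + 2*|-7| < 1 + 14 = 15.
So |x^2 - (-7)^2| < delta * 15.
We need delta * 15 <= 1/30, i.e. delta <= 1/30/15 = 1/450.
Since 1/450 < 1, this is tighter than 1; take delta = 1/450.
So delta = 1/450 works.

1/450


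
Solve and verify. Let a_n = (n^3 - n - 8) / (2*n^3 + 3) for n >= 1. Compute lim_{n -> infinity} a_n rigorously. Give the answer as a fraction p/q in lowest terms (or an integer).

Divide numerator and denominator by n^3, the highest power:
numerator / n^3 = 1 - 1/n^2 - 8/n^3
denominator / n^3 = 2 + 3/n^3
As n -> infinity, all terms of the form c/n^k (k >= 1) tend to 0.
So numerator / n^3 -> 1 and denominator / n^3 -> 2.
Therefore lim a_n = 1/2.

1/2


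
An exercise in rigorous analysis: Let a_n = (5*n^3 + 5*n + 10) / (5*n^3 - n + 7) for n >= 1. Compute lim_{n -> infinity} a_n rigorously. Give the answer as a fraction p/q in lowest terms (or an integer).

Divide numerator and denominator by n^3, the highest power:
numerator / n^3 = 5 + 5/n^2 + 10/n^3
denominator / n^3 = 5 - 1/n^2 + 7/n^3
As n -> infinity, all terms of the form c/n^k (k >= 1) tend to 0.
So numerator / n^3 -> 5 and denominator / n^3 -> 5.
Therefore lim a_n = 1.

1


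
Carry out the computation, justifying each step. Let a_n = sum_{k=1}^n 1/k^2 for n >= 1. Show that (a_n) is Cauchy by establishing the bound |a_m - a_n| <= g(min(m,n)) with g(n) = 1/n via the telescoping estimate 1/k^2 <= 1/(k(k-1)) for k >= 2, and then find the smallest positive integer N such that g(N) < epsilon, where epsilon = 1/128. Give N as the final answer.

For m > n >= 1: |a_m - a_n| = sum_{k=n+1}^m 1/k^2.
Use 1/k^2 <= 1/(k(k-1)) = 1/(k-1) - 1/k for k >= 2:
sum_{k=n+1}^m 1/k^2 <= sum_{k=n+1}^m (1/(k-1) - 1/k) = 1/n - 1/m <= 1/n.
By symmetry the same bound holds with n,m swapped, so |a_m - a_n| <= 1/min(m,n) = g(min(m,n)). Since g(n) -> 0, (a_n) is Cauchy.
Now solve g(N) < 1/128: 1/N < 1/128 <=> N > 1/(1/128) = 128.
The smallest integer strictly greater than 128 is N = 129.
Check: g(129) = 1/129 < 1/128; g(128) = 1/128 >= 1/128. So N = 129.

129


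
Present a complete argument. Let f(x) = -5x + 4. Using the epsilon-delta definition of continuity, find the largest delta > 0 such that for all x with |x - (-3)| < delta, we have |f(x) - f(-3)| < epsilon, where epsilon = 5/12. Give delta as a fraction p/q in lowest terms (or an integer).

We compute f(-3) = -5*(-3) + 4 = 19.
|f(x) - f(-3)| = |-5x + 4 - (19)| = |-5(x - (-3))| = 5|x - (-3)|.
We need 5|x - (-3)| < 5/12, i.e. |x - (-3)| < 5/12 / 5 = 1/12.
So any delta <= 1/12 works. Conversely, if delta > 1/12, then x = -3 + 1/12 satisfies |x - (-3)| = 1/12 < delta but |f(x) - f(-3)| = 5 * 1/12 = 5/12, which is not < 5/12; so no larger delta works.
Hence the largest such delta is 1/12.

1/12


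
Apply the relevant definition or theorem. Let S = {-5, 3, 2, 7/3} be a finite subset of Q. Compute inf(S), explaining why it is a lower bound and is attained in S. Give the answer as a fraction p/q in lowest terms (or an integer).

S is finite, so inf(S) = min(S).
Sorted increasing:
-5, 2, 7/3, 3
The extremum is -5.
For every x in S, x >= -5. And -5 is in S, so it is attained.
Therefore inf(S) = -5.

-5


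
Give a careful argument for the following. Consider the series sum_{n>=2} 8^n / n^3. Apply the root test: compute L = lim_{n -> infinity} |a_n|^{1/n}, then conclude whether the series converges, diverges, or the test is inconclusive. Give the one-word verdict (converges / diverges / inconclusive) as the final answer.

Let a_n denote the general term. Form |a_n|^(1/n) and simplify:
|a_n|^(1/n) = 8/n^(3/n)
Take the limit as n -> infinity: L = 8.
Since L = 8 > 1, the root test implies divergence.

diverges


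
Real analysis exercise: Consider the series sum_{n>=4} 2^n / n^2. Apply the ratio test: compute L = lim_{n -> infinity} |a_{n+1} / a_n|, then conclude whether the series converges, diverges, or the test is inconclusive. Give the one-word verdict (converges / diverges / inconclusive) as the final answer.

Let a_n denote the general term. Form the ratio a_{n+1}/a_n and simplify:
a_{n+1}/a_n = 2*n^2/(n + 1)^2
Take the limit as n -> infinity: L = 2.
Since L = 2 > 1 (or L = infinity), the ratio test implies the series diverges.

diverges


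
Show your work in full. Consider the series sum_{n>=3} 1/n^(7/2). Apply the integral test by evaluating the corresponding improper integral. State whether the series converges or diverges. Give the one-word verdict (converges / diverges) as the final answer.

Let f(x) = x^(-7/2). Then f is positive, continuous, and decreasing on [3, infinity), so the integral test applies.
Compute the improper integral int_{3}^infinity f(x) dx:
  antiderivative F(x) = -2/(5*x^(5/2)).
  As x -> infinity, F(x) -> 0 (since p = 7/2 > 1).
  So int = F(infinity) - F(3) = 0 - (-2*sqrt(3)/135) = 2*sqrt(3)/135.
  Finite, so by the integral test, the series converges.

converges


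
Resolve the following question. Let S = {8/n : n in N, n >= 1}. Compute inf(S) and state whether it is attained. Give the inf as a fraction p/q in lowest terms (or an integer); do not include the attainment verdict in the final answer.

Analysis:
- Values: 8, 4, 8/3, 2, ... strictly decreasing.
- The maximum is 8 (n=1); sup = 8 (attained).
- The set is bounded below by 0; 8/n -> 0 so 0 is the greatest lower bound.
- 0 is not in the set, so inf = 0 is not attained.
Conclusion: inf(S) = 0, not attained in S.

0


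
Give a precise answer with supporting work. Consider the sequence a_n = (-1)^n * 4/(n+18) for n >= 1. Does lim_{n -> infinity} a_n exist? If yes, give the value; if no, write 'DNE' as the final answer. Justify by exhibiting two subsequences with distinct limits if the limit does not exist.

Examine the behaviour of a_n along subsequences.
Even-n subsequence a_{2k} = 4/(2k+18) -> 0. Odd-n subsequence a_{2k+1} = -4/(2k+19) -> 0. Both tend to 0, which suggests the limit is 0; verify directly.
|a_n - 0| = 4/(n+18) < 4/n for every n >= 1.
Given epsilon > 0, choose a positive integer N > 4/epsilon. Then for all n >= N, |a_n| < 4/n <= 4/N < epsilon.
So by the definition of the limit, lim a_n exists and equals 0.

0


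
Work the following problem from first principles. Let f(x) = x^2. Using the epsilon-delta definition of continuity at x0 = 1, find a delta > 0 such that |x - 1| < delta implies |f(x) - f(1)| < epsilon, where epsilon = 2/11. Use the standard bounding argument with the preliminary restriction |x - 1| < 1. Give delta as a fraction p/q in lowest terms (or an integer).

Factor: |x^2 - (1)^2| = |x - 1| * |x + 1|.
Impose |x - 1| < 1 first. Then |x + 1| = |(x - 1) + 2*(1)| <= |x - 1| + 2*|1| < 1 + 2 = 3.
So |x^2 - (1)^2| < delta * 3.
We need delta * 3 <= 2/11, i.e. delta <= 2/11/3 = 2/33.
Since 2/33 < 1, this is tighter than 1; take delta = 2/33.
So delta = 2/33 works.

2/33


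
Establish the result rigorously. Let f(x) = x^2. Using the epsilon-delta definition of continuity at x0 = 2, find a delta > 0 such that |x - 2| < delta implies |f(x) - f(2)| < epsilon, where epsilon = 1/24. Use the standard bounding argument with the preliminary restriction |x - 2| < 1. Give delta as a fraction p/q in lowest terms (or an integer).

Factor: |x^2 - (2)^2| = |x - 2| * |x + 2|.
Impose |x - 2| < 1 first. Then |x + 2| = |(x - 2) + 2*(2)| <= |x - 2| + 2*|2| < 1 + 4 = 5.
So |x^2 - (2)^2| < delta * 5.
We need delta * 5 <= 1/24, i.e. delta <= 1/24/5 = 1/120.
Since 1/120 < 1, this is tighter than 1; take delta = 1/120.
So delta = 1/120 works.

1/120


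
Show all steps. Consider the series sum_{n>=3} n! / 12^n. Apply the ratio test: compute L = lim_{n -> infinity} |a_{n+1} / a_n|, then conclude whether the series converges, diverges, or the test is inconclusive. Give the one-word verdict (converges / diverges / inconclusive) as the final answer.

Let a_n denote the general term. Form the ratio a_{n+1}/a_n and simplify:
a_{n+1}/a_n = n/12 + 1/12
Take the limit as n -> infinity: L = infinity.
Since L = infinity > 1 (or L = infinity), the ratio test implies the series diverges.

diverges


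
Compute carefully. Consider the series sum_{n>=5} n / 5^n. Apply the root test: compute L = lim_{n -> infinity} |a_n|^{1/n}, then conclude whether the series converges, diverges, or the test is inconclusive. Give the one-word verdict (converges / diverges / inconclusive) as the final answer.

Let a_n denote the general term. Form |a_n|^(1/n) and simplify:
|a_n|^(1/n) = n^(1/n)/5
Take the limit as n -> infinity: L = 1/5.
Since L = 1/5 < 1, the root test implies convergence.

converges


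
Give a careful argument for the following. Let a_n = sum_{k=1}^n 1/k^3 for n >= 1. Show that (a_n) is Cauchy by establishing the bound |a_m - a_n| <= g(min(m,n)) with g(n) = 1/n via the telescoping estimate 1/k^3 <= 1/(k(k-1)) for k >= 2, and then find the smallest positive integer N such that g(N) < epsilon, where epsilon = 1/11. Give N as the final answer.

For m > n >= 1: |a_m - a_n| = sum_{k=n+1}^m 1/k^3.
Use 1/k^3 <= 1/(k(k-1)) = 1/(k-1) - 1/k for k >= 2 (which holds since k^3 >= k^2 >= k(k-1) for k >= 2):
sum_{k=n+1}^m 1/k^3 <= sum_{k=n+1}^m (1/(k-1) - 1/k) = 1/n - 1/m <= 1/n.
By symmetry the same bound holds with n,m swapped, so |a_m - a_n| <= 1/min(m,n) = g(min(m,n)). Since g(n) -> 0, (a_n) is Cauchy.
Now solve g(N) < 1/11: 1/N < 1/11 <=> N > 1/(1/11) = 11.
The smallest integer strictly greater than 11 is N = 12.
Check: g(12) = 1/12 < 1/11; g(11) = 1/11 >= 1/11. So N = 12.

12


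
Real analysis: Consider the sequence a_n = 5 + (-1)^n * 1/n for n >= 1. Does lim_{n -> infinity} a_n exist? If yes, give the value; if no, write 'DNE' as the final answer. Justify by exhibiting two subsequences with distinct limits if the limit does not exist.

Examine the behaviour of a_n along subsequences.
Even-n subsequence a_{2k} = 5 + 1/(2k) -> 5. Odd-n subsequence a_{2k+1} = 5 - 1/(2k+1) -> 5. Both tend to 5, which suggests the limit is 5; verify directly.
|a_n - 5| = |(-1)^n * 1/n| = 1/n for every n >= 1.
Given epsilon > 0, choose a positive integer N > 1/epsilon. Then for all n >= N, |a_n - 5| = 1/n <= 1/N < epsilon.
So by the definition of the limit, lim a_n exists and equals 5.

5


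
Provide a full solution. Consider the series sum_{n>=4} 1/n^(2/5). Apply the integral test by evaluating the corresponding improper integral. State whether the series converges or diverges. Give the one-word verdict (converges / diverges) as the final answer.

Let f(x) = x^(-2/5). Then f is positive, continuous, and decreasing on [4, infinity), so the integral test applies.
Compute the improper integral int_{4}^infinity f(x) dx:
  antiderivative F(x) = 5*x^(3/5)/3.
  As x -> infinity, F(x) -> infinity (since p = 2/5 < 1).
  So the integral diverges. By the integral test, the series diverges.

diverges


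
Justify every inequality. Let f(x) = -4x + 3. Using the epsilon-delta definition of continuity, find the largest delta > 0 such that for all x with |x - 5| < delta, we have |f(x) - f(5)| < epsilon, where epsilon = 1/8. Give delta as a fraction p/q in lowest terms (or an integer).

We compute f(5) = -4*(5) + 3 = -17.
|f(x) - f(5)| = |-4x + 3 - (-17)| = |-4(x - 5)| = 4|x - 5|.
We need 4|x - 5| < 1/8, i.e. |x - 5| < 1/8 / 4 = 1/32.
So any delta <= 1/32 works. Conversely, if delta > 1/32, then x = 5 + 1/32 satisfies |x - 5| = 1/32 < delta but |f(x) - f(5)| = 4 * 1/32 = 1/8, which is not < 1/8; so no larger delta works.
Hence the largest such delta is 1/32.

1/32


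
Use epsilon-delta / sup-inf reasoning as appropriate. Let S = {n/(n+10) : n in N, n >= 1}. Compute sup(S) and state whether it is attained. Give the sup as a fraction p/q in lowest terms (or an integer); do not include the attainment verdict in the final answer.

Analysis:
- Values: 1/11, 1/6, 3/13, 2/7, ... strictly increasing.
- Minimum is 1/11 (n=1); inf = 1/11 (attained).
- n/(n+10) = 1 - 10/(n+10) -> 1 from below as n -> infinity, and never equals 1.
- So sup = 1 (not attained).
Conclusion: sup(S) = 1, not attained in S.

1


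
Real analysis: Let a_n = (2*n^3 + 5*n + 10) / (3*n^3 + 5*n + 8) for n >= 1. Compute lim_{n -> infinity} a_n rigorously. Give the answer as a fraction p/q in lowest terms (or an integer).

Divide numerator and denominator by n^3, the highest power:
numerator / n^3 = 2 + 5/n^2 + 10/n^3
denominator / n^3 = 3 + 5/n^2 + 8/n^3
As n -> infinity, all terms of the form c/n^k (k >= 1) tend to 0.
So numerator / n^3 -> 2 and denominator / n^3 -> 3.
Therefore lim a_n = 2/3.

2/3


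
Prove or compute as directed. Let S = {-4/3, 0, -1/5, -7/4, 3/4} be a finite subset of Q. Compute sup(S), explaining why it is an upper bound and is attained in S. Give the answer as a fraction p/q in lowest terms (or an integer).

S is finite, so sup(S) = max(S).
Sorted decreasing:
3/4, 0, -1/5, -4/3, -7/4
The extremum is 3/4.
For every x in S, x <= 3/4. And 3/4 is in S, so it is attained.
Therefore sup(S) = 3/4.

3/4


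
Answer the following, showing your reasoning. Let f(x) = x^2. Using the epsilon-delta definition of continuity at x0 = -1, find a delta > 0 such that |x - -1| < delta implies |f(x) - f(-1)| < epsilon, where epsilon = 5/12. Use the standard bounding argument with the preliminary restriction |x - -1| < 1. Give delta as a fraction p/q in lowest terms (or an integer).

Factor: |x^2 - (-1)^2| = |x - -1| * |x + -1|.
Impose |x - -1| < 1 first. Then |x + -1| = |(x - -1) + 2*(-1)| <= |x - -1| + 2*|-1| < 1 + 2 = 3.
So |x^2 - (-1)^2| < delta * 3.
We need delta * 3 <= 5/12, i.e. delta <= 5/12/3 = 5/36.
Since 5/36 < 1, this is tighter than 1; take delta = 5/36.
So delta = 5/36 works.

5/36


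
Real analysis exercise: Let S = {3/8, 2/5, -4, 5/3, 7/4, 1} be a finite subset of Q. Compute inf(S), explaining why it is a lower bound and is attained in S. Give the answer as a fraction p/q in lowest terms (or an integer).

S is finite, so inf(S) = min(S).
Sorted increasing:
-4, 3/8, 2/5, 1, 5/3, 7/4
The extremum is -4.
For every x in S, x >= -4. And -4 is in S, so it is attained.
Therefore inf(S) = -4.

-4


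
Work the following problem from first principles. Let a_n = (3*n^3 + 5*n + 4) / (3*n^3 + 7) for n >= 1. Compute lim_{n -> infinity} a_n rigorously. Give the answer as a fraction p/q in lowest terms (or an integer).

Divide numerator and denominator by n^3, the highest power:
numerator / n^3 = 3 + 5/n^2 + 4/n^3
denominator / n^3 = 3 + 7/n^3
As n -> infinity, all terms of the form c/n^k (k >= 1) tend to 0.
So numerator / n^3 -> 3 and denominator / n^3 -> 3.
Therefore lim a_n = 1.

1


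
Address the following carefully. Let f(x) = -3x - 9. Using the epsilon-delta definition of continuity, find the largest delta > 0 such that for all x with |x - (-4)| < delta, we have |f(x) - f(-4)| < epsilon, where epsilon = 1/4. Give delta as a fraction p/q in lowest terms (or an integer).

We compute f(-4) = -3*(-4) - 9 = 3.
|f(x) - f(-4)| = |-3x - 9 - (3)| = |-3(x - (-4))| = 3|x - (-4)|.
We need 3|x - (-4)| < 1/4, i.e. |x - (-4)| < 1/4 / 3 = 1/12.
So any delta <= 1/12 works. Conversely, if delta > 1/12, then x = -4 + 1/12 satisfies |x - (-4)| = 1/12 < delta but |f(x) - f(-4)| = 3 * 1/12 = 1/4, which is not < 1/4; so no larger delta works.
Hence the largest such delta is 1/12.

1/12


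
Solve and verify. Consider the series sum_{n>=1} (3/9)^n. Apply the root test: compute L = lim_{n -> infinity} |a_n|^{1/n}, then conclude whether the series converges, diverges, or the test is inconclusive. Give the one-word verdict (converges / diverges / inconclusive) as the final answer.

Let a_n denote the general term. Form |a_n|^(1/n) and simplify:
|a_n|^(1/n) = 1/3
Take the limit as n -> infinity: L = 1/3.
Since L = 1/3 < 1, the root test implies convergence.

converges


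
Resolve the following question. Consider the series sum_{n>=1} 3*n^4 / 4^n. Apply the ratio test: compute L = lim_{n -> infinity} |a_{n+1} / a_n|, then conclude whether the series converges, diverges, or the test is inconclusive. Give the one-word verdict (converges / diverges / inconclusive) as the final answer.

Let a_n denote the general term. Form the ratio a_{n+1}/a_n and simplify:
a_{n+1}/a_n = (n + 1)^4/(4*n^4)
Take the limit as n -> infinity: L = 1/4.
Since L = 1/4 < 1, the ratio test implies the series converges.

converges


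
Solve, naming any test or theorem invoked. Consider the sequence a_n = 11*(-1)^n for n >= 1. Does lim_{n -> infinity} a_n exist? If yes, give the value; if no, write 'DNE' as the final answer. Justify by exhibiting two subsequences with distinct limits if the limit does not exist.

Examine the behaviour of a_n along subsequences.
Even-n subsequence a_{2k} = 11 -> 11. Odd-n subsequence a_{2k+1} = -11 -> -11.
Since these two subsequential limits are 11 and -11, distinct, the full sequence cannot converge (a convergent sequence has all subsequences tending to the same limit). So lim a_n does not exist.

DNE


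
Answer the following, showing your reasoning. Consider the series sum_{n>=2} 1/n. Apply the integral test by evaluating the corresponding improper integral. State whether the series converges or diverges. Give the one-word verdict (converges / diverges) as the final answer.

Let f(x) = 1/x. Then f is positive, continuous, and decreasing on [2, infinity), so the integral test applies.
Compute the improper integral int_{2}^infinity f(x) dx:
  antiderivative F(x) = log(x).
  As x -> infinity, log(x) -> infinity.
  So int = infinity - log(2) = infinity. By the integral test, the series diverges.

diverges


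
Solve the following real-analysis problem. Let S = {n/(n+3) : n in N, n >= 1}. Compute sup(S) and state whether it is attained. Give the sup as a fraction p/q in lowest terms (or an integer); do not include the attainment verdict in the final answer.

Analysis:
- Values: 1/4, 2/5, 1/2, 4/7, ... strictly increasing.
- Minimum is 1/4 (n=1); inf = 1/4 (attained).
- n/(n+3) = 1 - 3/(n+3) -> 1 from below as n -> infinity, and never equals 1.
- So sup = 1 (not attained).
Conclusion: sup(S) = 1, not attained in S.

1


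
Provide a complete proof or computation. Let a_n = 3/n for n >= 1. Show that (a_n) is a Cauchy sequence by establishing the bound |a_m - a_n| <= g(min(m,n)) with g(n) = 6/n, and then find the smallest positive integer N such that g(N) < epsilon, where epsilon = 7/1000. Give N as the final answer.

For any m, n >= 1, by the triangle inequality:
|a_m - a_n| = |3/m - 3/n| <= 3*1/m + 3*1/n <= 6/min(m,n).
So g(n) = 6/n bounds the Cauchy difference. Since g(n) -> 0, (a_n) is Cauchy.
Now solve g(N) < 7/1000: 6/N < 7/1000 <=> N > 6 / (7/1000) = 6000/7.
The smallest integer strictly greater than 6000/7 is N = 858.
Check: g(858) = 6/858 = 1/143 < 7/1000; g(857) = 6/857 >= 7/1000. So N = 858.

858


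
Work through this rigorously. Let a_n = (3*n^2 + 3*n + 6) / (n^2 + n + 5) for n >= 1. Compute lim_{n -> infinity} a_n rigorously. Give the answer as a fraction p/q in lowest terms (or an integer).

Divide numerator and denominator by n^2, the highest power:
numerator / n^2 = 3 + 3/n + 6/n^2
denominator / n^2 = 1 + 1/n + 5/n^2
As n -> infinity, all terms of the form c/n^k (k >= 1) tend to 0.
So numerator / n^2 -> 3 and denominator / n^2 -> 1.
Therefore lim a_n = 3.

3


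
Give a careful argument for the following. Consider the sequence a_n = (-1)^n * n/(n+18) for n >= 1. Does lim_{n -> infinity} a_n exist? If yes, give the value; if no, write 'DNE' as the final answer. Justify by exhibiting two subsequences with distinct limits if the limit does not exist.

Examine the behaviour of a_n along subsequences.
a_{2k} = 2k/(2k+18) -> 1. a_{2k+1} = -(2k+1)/(2k+19) -> -1.
Since these two subsequential limits are 1 and -1, distinct, the full sequence cannot converge (a convergent sequence has all subsequences tending to the same limit). So lim a_n does not exist.

DNE


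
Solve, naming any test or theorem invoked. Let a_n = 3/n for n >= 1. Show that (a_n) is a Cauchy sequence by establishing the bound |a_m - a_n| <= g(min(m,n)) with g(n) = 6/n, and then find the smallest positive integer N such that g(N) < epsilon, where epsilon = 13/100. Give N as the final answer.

For any m, n >= 1, by the triangle inequality:
|a_m - a_n| = |3/m - 3/n| <= 3*1/m + 3*1/n <= 6/min(m,n).
So g(n) = 6/n bounds the Cauchy difference. Since g(n) -> 0, (a_n) is Cauchy.
Now solve g(N) < 13/100: 6/N < 13/100 <=> N > 6 / (13/100) = 600/13.
The smallest integer strictly greater than 600/13 is N = 47.
Check: g(47) = 6/47 = 6/47 < 13/100; g(46) = 3/23 >= 13/100. So N = 47.

47


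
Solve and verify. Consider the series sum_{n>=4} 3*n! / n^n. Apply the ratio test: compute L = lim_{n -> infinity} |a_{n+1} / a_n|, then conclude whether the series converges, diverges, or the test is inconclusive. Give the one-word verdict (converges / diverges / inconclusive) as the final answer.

Let a_n denote the general term. Form the ratio a_{n+1}/a_n and simplify:
a_{n+1}/a_n = (n/(n + 1))^n
Take the limit as n -> infinity: L = exp(-1).
Since L = exp(-1) < 1, the ratio test implies the series converges.

converges


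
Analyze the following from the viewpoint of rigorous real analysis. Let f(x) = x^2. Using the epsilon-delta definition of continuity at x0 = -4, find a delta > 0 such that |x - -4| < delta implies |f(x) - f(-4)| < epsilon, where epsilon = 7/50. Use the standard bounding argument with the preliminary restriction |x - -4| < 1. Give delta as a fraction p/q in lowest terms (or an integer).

Factor: |x^2 - (-4)^2| = |x - -4| * |x + -4|.
Impose |x - -4| < 1 first. Then |x + -4| = |(x - -4) + 2*(-4)| <= |x - -4| + 2*|-4| < 1 + 8 = 9.
So |x^2 - (-4)^2| < delta * 9.
We need delta * 9 <= 7/50, i.e. delta <= 7/50/9 = 7/450.
Since 7/450 < 1, this is tighter than 1; take delta = 7/450.
So delta = 7/450 works.

7/450


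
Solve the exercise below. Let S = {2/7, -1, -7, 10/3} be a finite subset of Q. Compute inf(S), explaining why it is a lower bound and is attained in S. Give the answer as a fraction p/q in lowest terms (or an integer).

S is finite, so inf(S) = min(S).
Sorted increasing:
-7, -1, 2/7, 10/3
The extremum is -7.
For every x in S, x >= -7. And -7 is in S, so it is attained.
Therefore inf(S) = -7.

-7


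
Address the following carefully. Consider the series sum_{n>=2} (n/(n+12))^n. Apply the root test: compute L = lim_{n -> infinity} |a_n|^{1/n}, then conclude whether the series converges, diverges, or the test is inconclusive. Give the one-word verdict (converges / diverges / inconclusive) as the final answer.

Let a_n denote the general term. Form |a_n|^(1/n) and simplify:
|a_n|^(1/n) = n/(n + 12)
Take the limit as n -> infinity: L = 1.
Since L = 1, the root test is inconclusive. (In fact a_n = (n/(n+12))^n -> e^(-12) != 0, so the nth-term test shows divergence; but the root test itself gives no conclusion.)

inconclusive


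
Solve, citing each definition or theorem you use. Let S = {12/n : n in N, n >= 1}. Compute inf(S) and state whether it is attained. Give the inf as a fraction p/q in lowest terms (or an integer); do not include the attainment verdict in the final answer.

Analysis:
- Values: 12, 6, 4, 3, ... strictly decreasing.
- The maximum is 12 (n=1); sup = 12 (attained).
- The set is bounded below by 0; 12/n -> 0 so 0 is the greatest lower bound.
- 0 is not in the set, so inf = 0 is not attained.
Conclusion: inf(S) = 0, not attained in S.

0


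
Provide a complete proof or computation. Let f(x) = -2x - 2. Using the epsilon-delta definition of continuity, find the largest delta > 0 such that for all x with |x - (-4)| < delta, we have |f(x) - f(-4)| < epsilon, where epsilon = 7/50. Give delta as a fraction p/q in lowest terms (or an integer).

We compute f(-4) = -2*(-4) - 2 = 6.
|f(x) - f(-4)| = |-2x - 2 - (6)| = |-2(x - (-4))| = 2|x - (-4)|.
We need 2|x - (-4)| < 7/50, i.e. |x - (-4)| < 7/50 / 2 = 7/100.
So any delta <= 7/100 works. Conversely, if delta > 7/100, then x = -4 + 7/100 satisfies |x - (-4)| = 7/100 < delta but |f(x) - f(-4)| = 2 * 7/100 = 7/50, which is not < 7/50; so no larger delta works.
Hence the largest such delta is 7/100.

7/100


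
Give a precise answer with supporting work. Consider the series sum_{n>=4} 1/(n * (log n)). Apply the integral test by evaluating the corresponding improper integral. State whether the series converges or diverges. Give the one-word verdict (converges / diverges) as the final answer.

Let f(x) = 1/(x*log(x)). Then f is positive, continuous, and decreasing on [4, infinity), so the integral test applies.
Compute the improper integral int_{4}^infinity f(x) dx:
  antiderivative F(x) = log(log(x)).
  F(x) = log(log(x)) -> infinity as x -> infinity. The integral diverges, so by the integral test, the series diverges.

diverges


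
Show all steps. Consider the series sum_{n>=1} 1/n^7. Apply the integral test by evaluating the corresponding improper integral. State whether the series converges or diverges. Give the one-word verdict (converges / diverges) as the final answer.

Let f(x) = x^(-7). Then f is positive, continuous, and decreasing on [1, infinity), so the integral test applies.
Compute the improper integral int_{1}^infinity f(x) dx:
  antiderivative F(x) = -1/(6*x^6).
  As x -> infinity, F(x) -> 0 (since p = 7 > 1).
  So int = F(infinity) - F(1) = 0 - (-1/6) = 1/6.
  Finite, so by the integral test, the series converges.

converges


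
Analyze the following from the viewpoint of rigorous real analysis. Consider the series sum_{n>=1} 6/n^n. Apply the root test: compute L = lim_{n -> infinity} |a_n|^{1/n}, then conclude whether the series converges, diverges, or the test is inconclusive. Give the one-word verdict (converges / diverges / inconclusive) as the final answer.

Let a_n denote the general term. Form |a_n|^(1/n) and simplify:
|a_n|^(1/n) = 6^(1/n)/n
Take the limit as n -> infinity: L = 0.
Since L = 0 < 1, the root test implies convergence.

converges


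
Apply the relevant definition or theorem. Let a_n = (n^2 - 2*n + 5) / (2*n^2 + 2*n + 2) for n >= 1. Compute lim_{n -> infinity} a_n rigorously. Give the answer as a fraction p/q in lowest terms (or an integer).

Divide numerator and denominator by n^2, the highest power:
numerator / n^2 = 1 - 2/n + 5/n^2
denominator / n^2 = 2 + 2/n + 2/n^2
As n -> infinity, all terms of the form c/n^k (k >= 1) tend to 0.
So numerator / n^2 -> 1 and denominator / n^2 -> 2.
Therefore lim a_n = 1/2.

1/2


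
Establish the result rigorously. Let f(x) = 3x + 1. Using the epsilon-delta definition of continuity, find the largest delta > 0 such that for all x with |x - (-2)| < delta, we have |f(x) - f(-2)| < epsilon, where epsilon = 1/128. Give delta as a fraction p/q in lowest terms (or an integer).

We compute f(-2) = 3*(-2) + 1 = -5.
|f(x) - f(-2)| = |3x + 1 - (-5)| = |3(x - (-2))| = 3|x - (-2)|.
We need 3|x - (-2)| < 1/128, i.e. |x - (-2)| < 1/128 / 3 = 1/384.
So any delta <= 1/384 works. Conversely, if delta > 1/384, then x = -2 + 1/384 satisfies |x - (-2)| = 1/384 < delta but |f(x) - f(-2)| = 3 * 1/384 = 1/128, which is not < 1/128; so no larger delta works.
Hence the largest such delta is 1/384.

1/384


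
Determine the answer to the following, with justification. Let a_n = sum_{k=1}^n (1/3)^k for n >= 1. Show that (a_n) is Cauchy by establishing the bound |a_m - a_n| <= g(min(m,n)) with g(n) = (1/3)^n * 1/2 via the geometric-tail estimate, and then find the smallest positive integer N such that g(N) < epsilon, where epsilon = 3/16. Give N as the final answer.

For m > n >= 1: |a_m - a_n| = sum_{k=n+1}^m (1/3)^k < sum_{k=n+1}^infinity (1/3)^k = (1/3)^(n+1) / (1 - 1/3) = (1/3)^n * (1/3) * (3/2) = (1/3)^n * 1/2.
So g(n) = (1/3)^n / 2. Since g(n) -> 0, (a_n) is Cauchy.
Now solve g(N) < 3/16: (1/3)^N / 2 < 3/16 <=> 3^N > 1 / (2 * 3/16) = 8/3.
Check powers of 3: 3^0 = 1 <= 8/3, 3^1 = 3 > 8/3.
So the smallest such N is 1. Check: g(1) = 1/(2 * 3) = 1/6 < 3/16.

1


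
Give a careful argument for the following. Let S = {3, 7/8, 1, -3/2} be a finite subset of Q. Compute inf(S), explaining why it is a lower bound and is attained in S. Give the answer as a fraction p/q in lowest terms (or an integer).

S is finite, so inf(S) = min(S).
Sorted increasing:
-3/2, 7/8, 1, 3
The extremum is -3/2.
For every x in S, x >= -3/2. And -3/2 is in S, so it is attained.
Therefore inf(S) = -3/2.

-3/2


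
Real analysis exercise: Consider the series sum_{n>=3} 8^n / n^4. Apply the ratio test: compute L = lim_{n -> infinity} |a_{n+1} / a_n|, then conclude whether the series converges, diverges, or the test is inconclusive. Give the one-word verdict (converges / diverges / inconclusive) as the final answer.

Let a_n denote the general term. Form the ratio a_{n+1}/a_n and simplify:
a_{n+1}/a_n = 8*n^4/(n + 1)^4
Take the limit as n -> infinity: L = 8.
Since L = 8 > 1 (or L = infinity), the ratio test implies the series diverges.

diverges


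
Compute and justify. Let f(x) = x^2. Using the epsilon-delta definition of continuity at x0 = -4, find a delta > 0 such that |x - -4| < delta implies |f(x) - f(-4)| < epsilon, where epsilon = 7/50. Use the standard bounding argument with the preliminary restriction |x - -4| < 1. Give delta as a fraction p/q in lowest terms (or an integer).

Factor: |x^2 - (-4)^2| = |x - -4| * |x + -4|.
Impose |x - -4| < 1 first. Then |x + -4| = |(x - -4) + 2*(-4)| <= |x - -4| + 2*|-4| < 1 + 8 = 9.
So |x^2 - (-4)^2| < delta * 9.
We need delta * 9 <= 7/50, i.e. delta <= 7/50/9 = 7/450.
Since 7/450 < 1, this is tighter than 1; take delta = 7/450.
So delta = 7/450 works.

7/450
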